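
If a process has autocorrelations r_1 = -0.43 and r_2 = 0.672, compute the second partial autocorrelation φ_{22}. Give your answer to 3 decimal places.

φ_{22} = (r_2 − r_1²) / (1 − r_1²)
r_1² = (-0.43)² = 0.1849
Numerator = 0.672 − 0.1849 = 0.4871; denominator = 1 − 0.1849 = 0.8151
φ_{22} = 0.4871 / 0.8151 = 0.598

0.598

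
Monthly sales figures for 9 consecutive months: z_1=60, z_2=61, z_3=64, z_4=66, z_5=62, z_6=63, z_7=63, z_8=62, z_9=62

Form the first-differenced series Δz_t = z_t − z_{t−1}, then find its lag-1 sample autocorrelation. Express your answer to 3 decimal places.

-0.105

First differences Δz: 1, 3, 2, -4, 1, 0, -1, 0
Mean of differences = 0.2500
Numerator Σ(Δz_t−Δz̄)(Δz_{t+1}−Δz̄) = -3.3125
Denominator Σ(Δz_t−Δz̄)² = 31.5000
r_1(Δz) = -3.3125 / 31.5000 = -0.105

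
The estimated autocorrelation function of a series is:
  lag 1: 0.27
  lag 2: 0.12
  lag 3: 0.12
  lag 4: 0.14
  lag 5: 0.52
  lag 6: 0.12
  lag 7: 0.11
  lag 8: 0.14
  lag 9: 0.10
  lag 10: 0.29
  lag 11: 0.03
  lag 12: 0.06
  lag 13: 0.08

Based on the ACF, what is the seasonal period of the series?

5

The largest autocorrelation is r_5 = 0.52, with a weaker echo at lag 10 (0.29); the remaining lags stay at or below 0.27. The elevated value at lag 1 (0.27), dropping to 0.12 at lag 2, reflects decaying short-term dependence rather than seasonality.
The dominant spike at lag 5 indicates a seasonal period of 5.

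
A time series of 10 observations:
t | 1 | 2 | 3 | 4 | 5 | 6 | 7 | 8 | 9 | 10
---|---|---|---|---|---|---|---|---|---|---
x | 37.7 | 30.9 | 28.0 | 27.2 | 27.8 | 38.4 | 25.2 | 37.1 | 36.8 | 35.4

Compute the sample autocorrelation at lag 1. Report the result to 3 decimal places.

-0.106

Mean x̄ = (37.7 + 30.9 + 28.0 + 27.2 + 27.8 + 38.4 + 25.2 + 37.1 + 36.8 + 35.4)/10 = 32.4500
Numerator Σ_{t=1}^{9}(x_t−x̄)(x_{t+1}−x̄) = -24.9225
Denominator Σ(x_t−x̄)² = 236.1650
r_1 = -24.9225 / 236.1650 = -0.106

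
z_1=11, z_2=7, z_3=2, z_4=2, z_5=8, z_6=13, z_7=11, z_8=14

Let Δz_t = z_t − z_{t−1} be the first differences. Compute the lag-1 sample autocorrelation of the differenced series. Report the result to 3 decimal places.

First differences Δz: -4, -5, 0, 6, 5, -2, 3
Mean of differences = 0.4286
Numerator Σ(Δz_t−Δz̄)(Δz_{t+1}−Δz̄) = 32.1020
Denominator Σ(Δz_t−Δz̄)² = 113.7143
r_1(Δz) = 32.1020 / 113.7143 = 0.282

0.282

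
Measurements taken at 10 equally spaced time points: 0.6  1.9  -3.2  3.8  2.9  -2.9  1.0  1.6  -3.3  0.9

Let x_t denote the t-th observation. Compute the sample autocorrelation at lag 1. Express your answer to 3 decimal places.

Mean x̄ = (0.6 + 1.9 − 3.2 + 3.8 + 2.9 − 2.9 + 1.0 + 1.6 − 3.3 + 0.9)/10 = 0.3300
Numerator Σ_{t=1}^{9}(x_t−x̄)(x_{t+1}−x̄) = -24.7429
Denominator Σ(x_t−x̄)² = 59.6410
r_1 = -24.7429 / 59.6410 = -0.415

-0.415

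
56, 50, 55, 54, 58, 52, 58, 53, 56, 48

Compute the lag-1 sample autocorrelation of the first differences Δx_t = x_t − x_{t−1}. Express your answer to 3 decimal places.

-0.679

First differences Δx: -6, 5, -1, 4, -6, 6, -5, 3, -8
Mean of differences = -0.8889
Numerator Σ(Δx_t−Δx̄)(Δx_{t+1}−Δx̄) = -163.4568
Denominator Σ(Δx_t−Δx̄)² = 240.8889
r_1(Δx) = -163.4568 / 240.8889 = -0.679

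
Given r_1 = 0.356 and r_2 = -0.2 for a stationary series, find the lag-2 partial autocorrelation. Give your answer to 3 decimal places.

φ_{22} = (r_2 − r_1²) / (1 − r_1²)
r_1² = (0.356)² = 0.126736
Numerator = -0.2 − 0.1267 = -0.3267; denominator = 1 − 0.1267 = 0.8733
φ_{22} = -0.3267 / 0.8733 = -0.374

-0.374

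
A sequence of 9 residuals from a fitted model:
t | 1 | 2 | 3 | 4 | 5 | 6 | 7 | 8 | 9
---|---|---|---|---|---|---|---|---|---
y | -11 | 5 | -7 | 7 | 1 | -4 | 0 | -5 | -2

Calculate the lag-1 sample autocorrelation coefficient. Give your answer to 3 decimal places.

Mean ȳ = (-11 + 5 − 7 + 7 + 1 − 4 + 0 − 5 − 2)/9 = -1.7778
Numerator Σ_{t=1}^{8}(y_t−ȳ)(y_{t+1}−ȳ) = -134.4938
Denominator Σ(y_t−ȳ)² = 261.5556
r_1 = -134.4938 / 261.5556 = -0.514

-0.514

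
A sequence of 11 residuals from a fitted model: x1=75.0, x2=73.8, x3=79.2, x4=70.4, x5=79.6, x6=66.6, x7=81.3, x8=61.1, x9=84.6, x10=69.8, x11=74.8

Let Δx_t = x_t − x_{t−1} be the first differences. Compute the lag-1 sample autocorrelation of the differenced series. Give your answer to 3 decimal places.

First differences Δx: -1.2, 5.4, -8.8, 9.2, -13.0, 14.7, -20.2, 23.5, -14.8, 5.0
Mean of differences = -0.0200
Numerator Σ(Δx_t−Δx̄)(Δx_{t+1}−Δx̄) = -1639.1804
Denominator Σ(Δx_t−Δx̄)² = 1782.0960
r_1(Δx) = -1639.1804 / 1782.0960 = -0.920

-0.920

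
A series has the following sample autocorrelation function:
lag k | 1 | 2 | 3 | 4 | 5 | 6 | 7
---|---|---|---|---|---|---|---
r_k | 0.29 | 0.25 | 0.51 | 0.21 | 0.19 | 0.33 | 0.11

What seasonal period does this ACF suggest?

3

The largest autocorrelation is r_3 = 0.51, with a weaker echo at lag 6 (0.33); the remaining lags stay at or below 0.29. The elevated value at lag 1 (0.29), dropping to 0.25 at lag 2, reflects decaying short-term dependence rather than seasonality.
The dominant spike at lag 3 indicates a seasonal period of 3.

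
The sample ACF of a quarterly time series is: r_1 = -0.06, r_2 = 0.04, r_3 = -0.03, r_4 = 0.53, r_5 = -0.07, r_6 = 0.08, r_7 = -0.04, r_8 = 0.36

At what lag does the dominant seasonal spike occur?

4

The largest autocorrelation is r_4 = 0.53, with a weaker echo at lag 8 (0.36); the remaining lags stay at or below 0.08.
The dominant spike at lag 4 indicates a seasonal period of 4.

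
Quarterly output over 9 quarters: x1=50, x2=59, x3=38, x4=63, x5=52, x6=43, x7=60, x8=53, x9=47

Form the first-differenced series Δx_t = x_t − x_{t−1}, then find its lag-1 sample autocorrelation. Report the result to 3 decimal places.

-0.652

First differences Δx: 9, -21, 25, -11, -9, 17, -7, -6
Mean of differences = -0.3750
Numerator Σ(Δx_t−Δx̄)(Δx_{t+1}−Δx̄) = -1122.3906
Denominator Σ(Δx_t−Δx̄)² = 1721.8750
r_1(Δx) = -1122.3906 / 1721.8750 = -0.652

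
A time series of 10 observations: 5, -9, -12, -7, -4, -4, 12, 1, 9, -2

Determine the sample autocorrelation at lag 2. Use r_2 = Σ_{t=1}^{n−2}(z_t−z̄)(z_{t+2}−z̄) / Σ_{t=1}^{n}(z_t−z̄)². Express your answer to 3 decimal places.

0.210

Mean z̄ = (5 − 9 − 12 − 7 − 4 − 4 + 12 + 1 + 9 − 2)/10 = -1.1000
Numerator Σ_{t=1}^{8}(z_t−z̄)(z_{t+2}−z̄) = 115.1800
Denominator Σ(z_t−z̄)² = 548.9000
r_2 = 115.1800 / 548.9000 = 0.210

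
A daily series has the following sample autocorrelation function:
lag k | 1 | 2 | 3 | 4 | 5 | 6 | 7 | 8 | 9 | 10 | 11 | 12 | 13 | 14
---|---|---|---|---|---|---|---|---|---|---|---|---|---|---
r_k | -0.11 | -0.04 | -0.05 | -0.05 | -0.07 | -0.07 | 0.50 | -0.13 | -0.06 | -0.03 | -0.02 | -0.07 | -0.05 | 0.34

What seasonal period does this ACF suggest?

The largest autocorrelation is r_7 = 0.50, with a weaker echo at lag 14 (0.34); the remaining lags stay at or below -0.02.
The dominant spike at lag 7 indicates a seasonal period of 7.

7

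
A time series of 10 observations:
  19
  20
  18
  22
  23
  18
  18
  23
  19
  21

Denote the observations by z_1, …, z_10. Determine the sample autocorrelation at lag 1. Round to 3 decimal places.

Mean z̄ = (19 + 20 + 18 + 22 + 23 + 18 + 18 + 23 + 19 + 21)/10 = 20.1000
Numerator Σ_{t=1}^{9}(z_t−z̄)(z_{t+1}−z̄) = -10.1100
Denominator Σ(z_t−z̄)² = 36.9000
r_1 = -10.1100 / 36.9000 = -0.274

-0.274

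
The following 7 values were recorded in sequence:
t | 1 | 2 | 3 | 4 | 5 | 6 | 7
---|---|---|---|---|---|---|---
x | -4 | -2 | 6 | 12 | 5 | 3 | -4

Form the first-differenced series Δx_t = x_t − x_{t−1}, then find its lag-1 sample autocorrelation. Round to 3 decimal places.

0.243

First differences Δx: 2, 8, 6, -7, -2, -7
Mean of differences = 0.0000
Numerator Σ(Δx_t−Δx̄)(Δx_{t+1}−Δx̄) = 50.0000
Denominator Σ(Δx_t−Δx̄)² = 206.0000
r_1(Δx) = 50.0000 / 206.0000 = 0.243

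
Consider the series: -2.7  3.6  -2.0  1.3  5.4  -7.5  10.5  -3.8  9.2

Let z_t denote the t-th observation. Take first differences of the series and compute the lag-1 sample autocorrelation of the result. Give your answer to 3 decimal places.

-0.804

First differences Δz: 6.3, -5.6, 3.3, 4.1, -12.9, 18.0, -14.3, 13.0
Mean of differences = 1.4875
Numerator Σ(Δz_t−Δz̄)(Δz_{t+1}−Δz̄) = -759.8252
Denominator Σ(Δz_t−Δz̄)² = 944.9488
r_1(Δz) = -759.8252 / 944.9488 = -0.804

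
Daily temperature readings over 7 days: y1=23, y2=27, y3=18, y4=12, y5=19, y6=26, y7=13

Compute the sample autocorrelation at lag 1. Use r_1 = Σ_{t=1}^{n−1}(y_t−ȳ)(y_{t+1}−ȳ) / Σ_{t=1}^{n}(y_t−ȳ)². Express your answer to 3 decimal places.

-0.078

Mean ȳ = (23 + 27 + 18 + 12 + 19 + 26 + 13)/7 = 19.7143
Deviations from mean: 3.2857, 7.2857, -1.7143, -7.7143, -0.7143, 6.2857, -6.7143
Σ(y_t−ȳ)(y_{t+1}−ȳ) = (23.9388) + (-12.4898) + (13.2245) + (5.5102) + (-4.4898) + (-42.2041) = -16.5102
Denominator Σ(y_t−ȳ)² = 211.4286
r_1 = -16.5102 / 211.4286 = -0.078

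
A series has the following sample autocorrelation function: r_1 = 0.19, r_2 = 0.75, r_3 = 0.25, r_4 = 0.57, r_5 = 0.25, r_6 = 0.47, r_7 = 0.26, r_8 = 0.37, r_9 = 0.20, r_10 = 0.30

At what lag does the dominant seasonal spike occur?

2

The largest autocorrelation is r_2 = 0.75, with weaker echoes at lags 4 (0.57), 6 (0.47), 8 (0.37) and 10 (0.30); the remaining lags stay at or below 0.26.
The dominant spike at lag 2 indicates a seasonal period of 2.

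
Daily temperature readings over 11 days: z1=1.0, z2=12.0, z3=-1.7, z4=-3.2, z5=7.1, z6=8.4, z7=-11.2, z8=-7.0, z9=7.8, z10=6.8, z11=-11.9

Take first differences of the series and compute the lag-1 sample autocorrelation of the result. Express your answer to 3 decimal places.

First differences Δz: 11.0, -13.7, -1.5, 10.3, 1.3, -19.6, 4.2, 14.8, -1.0, -18.7
Mean of differences = -1.2900
Numerator Σ(Δz_t−Δz̄)(Δz_{t+1}−Δz̄) = -182.3221
Denominator Σ(Δz_t−Δz̄)² = 1373.6090
r_1(Δz) = -182.3221 / 1373.6090 = -0.133

-0.133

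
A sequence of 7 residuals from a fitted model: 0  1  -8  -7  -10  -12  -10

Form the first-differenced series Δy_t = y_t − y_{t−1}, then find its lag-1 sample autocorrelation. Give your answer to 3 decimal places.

First differences Δy: 1, -9, 1, -3, -2, 2
Mean of differences = -1.6667
Numerator Σ(Δy_t−Δȳ)(Δy_{t+1}−Δȳ) = -43.4444
Denominator Σ(Δy_t−Δȳ)² = 83.3333
r_1(Δy) = -43.4444 / 83.3333 = -0.521

-0.521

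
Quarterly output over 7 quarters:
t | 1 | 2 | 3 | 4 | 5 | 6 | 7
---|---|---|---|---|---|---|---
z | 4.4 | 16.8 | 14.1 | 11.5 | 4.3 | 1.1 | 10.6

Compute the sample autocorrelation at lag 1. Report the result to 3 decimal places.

Mean z̄ = (4.4 + 16.8 + 14.1 + 11.5 + 4.3 + 1.1 + 10.6)/7 = 8.9714
Deviations from mean: -4.5714, 7.8286, 5.1286, 2.5286, -4.6714, -7.8714, 1.6286
Numerator Σ_{t=1}^{6}(z_t−z̄)(z_{t+1}−z̄) = 29.4692
Denominator Σ(z_t−z̄)² = 201.3143
r_1 = 29.4692 / 201.3143 = 0.146

0.146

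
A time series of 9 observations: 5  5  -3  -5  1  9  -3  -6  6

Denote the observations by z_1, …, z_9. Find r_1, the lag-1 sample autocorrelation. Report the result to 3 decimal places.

-0.063

Mean z̄ = (5 + 5 − 3 − 5 + 1 + 9 − 3 − 6 + 6)/9 = 1.0000
Numerator Σ_{t=1}^{8}(z_t−z̄)(z_{t+1}−z̄) = -15.0000
Denominator Σ(z_t−z̄)² = 238.0000
r_1 = -15.0000 / 238.0000 = -0.063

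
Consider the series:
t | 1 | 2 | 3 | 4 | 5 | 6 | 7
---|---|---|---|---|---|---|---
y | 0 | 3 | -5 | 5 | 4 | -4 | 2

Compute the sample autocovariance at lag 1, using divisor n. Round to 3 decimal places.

Mean ȳ = (0 + 3 − 5 + 5 + 4 − 4 + 2)/7 = 0.7143
Deviations: -0.7143, 2.2857, -5.7143, 4.2857, 3.2857, -4.7143, 1.2857
Σ_{t=1}^{6}(y_t−ȳ)(y_{t+1}−ȳ) = -46.6531
γ_1 = -46.6531 / 7 = -6.665

-6.665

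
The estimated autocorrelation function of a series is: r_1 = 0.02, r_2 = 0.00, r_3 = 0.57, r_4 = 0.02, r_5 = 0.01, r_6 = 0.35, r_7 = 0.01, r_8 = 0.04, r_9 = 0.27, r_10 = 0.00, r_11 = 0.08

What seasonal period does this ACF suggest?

3

The largest autocorrelation is r_3 = 0.57, with weaker echoes at lags 6 (0.35) and 9 (0.27); the remaining lags stay at or below 0.08.
The dominant spike at lag 3 indicates a seasonal period of 3.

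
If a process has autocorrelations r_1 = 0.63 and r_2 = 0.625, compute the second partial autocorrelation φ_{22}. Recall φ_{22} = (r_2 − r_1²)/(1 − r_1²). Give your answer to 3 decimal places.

0.378

φ_{22} = (r_2 − r_1²) / (1 − r_1²)
r_1² = (0.63)² = 0.3969
Numerator = 0.625 − 0.3969 = 0.2281; denominator = 1 − 0.3969 = 0.6031
φ_{22} = 0.2281 / 0.6031 = 0.378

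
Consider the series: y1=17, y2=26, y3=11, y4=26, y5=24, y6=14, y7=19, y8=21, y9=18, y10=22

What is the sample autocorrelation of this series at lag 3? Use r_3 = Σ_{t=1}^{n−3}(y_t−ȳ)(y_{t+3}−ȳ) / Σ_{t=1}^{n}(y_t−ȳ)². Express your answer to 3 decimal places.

0.306

Mean ȳ = (17 + 26 + 11 + 26 + 24 + 14 + 19 + 21 + 18 + 22)/10 = 19.8000
Σ(y_t−ȳ)(y_{t+3}−ȳ) = (-17.3600) + (26.0400) + (51.0400) + (-4.9600) + (5.0400) + (10.4400) + (-1.7600) = 68.4800
Denominator Σ(y_t−ȳ)² = 223.6000
r_3 = 68.4800 / 223.6000 = 0.306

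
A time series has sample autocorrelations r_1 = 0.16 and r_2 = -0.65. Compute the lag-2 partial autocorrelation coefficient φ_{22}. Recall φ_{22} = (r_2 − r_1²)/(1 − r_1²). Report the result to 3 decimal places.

φ_{22} = (r_2 − r_1²) / (1 − r_1²)
r_1² = (0.16)² = 0.0256
Numerator = -0.65 − 0.0256 = -0.6756; denominator = 1 − 0.0256 = 0.9744
φ_{22} = -0.6756 / 0.9744 = -0.693

-0.693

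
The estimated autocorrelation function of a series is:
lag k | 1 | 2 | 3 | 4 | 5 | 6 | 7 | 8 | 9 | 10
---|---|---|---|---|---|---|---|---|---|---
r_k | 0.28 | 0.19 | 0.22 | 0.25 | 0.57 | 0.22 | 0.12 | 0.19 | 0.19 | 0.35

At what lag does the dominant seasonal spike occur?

5

The largest autocorrelation is r_5 = 0.57, with a weaker echo at lag 10 (0.35); the remaining lags stay at or below 0.28. The elevated value at lag 1 (0.28), dropping to 0.19 at lag 2, reflects decaying short-term dependence rather than seasonality.
The dominant spike at lag 5 indicates a seasonal period of 5.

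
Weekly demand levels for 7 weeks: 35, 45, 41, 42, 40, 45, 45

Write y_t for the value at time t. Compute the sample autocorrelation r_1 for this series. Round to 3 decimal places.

-0.255

Mean ȳ = (35 + 45 + 41 + 42 + 40 + 45 + 45)/7 = 41.8571
Σ(y_t−ȳ)(y_{t+1}−ȳ) = (-21.5510) + (-2.6939) + (-0.1224) + (-0.2653) + (-5.8367) + (9.8776) = -20.5918
Denominator Σ(y_t−ȳ)² = 80.8571
r_1 = -20.5918 / 80.8571 = -0.255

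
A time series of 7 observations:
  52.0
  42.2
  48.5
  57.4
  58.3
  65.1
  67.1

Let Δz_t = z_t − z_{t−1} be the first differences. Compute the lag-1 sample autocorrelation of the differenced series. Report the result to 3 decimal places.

-0.184

First differences Δz: -9.8, 6.3, 8.9, 0.9, 6.8, 2.0
Mean of differences = 2.5167
Numerator Σ(Δz_t−Δz̄)(Δz_{t+1}−Δz̄) = -41.9053
Denominator Σ(Δz_t−Δz̄)² = 227.9883
r_1(Δz) = -41.9053 / 227.9883 = -0.184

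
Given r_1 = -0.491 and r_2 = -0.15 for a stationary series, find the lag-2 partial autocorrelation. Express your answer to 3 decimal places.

-0.515

φ_{22} = (r_2 − r_1²) / (1 − r_1²)
r_1² = (-0.491)² = 0.241081
Numerator = -0.15 − 0.2411 = -0.3911; denominator = 1 − 0.2411 = 0.7589
φ_{22} = -0.3911 / 0.7589 = -0.515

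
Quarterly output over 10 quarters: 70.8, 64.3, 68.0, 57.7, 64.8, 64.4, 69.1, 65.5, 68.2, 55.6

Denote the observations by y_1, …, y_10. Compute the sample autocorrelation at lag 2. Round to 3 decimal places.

Mean ȳ = (70.8 + 64.3 + 68.0 + 57.7 + 64.8 + 64.4 + 69.1 + 65.5 + 68.2 + 55.6)/10 = 64.8400
Numerator Σ_{t=1}^{8}(y_t−ȳ)(y_{t+2}−ȳ) = 33.4588
Denominator Σ(y_t−ȳ)² = 212.2240
r_2 = 33.4588 / 212.2240 = 0.158

0.158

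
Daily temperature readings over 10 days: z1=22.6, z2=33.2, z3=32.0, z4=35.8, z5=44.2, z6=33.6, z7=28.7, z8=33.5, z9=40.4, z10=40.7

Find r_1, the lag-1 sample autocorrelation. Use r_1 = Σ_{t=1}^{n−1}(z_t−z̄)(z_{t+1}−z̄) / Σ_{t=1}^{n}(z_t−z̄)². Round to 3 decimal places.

Mean z̄ = (22.6 + 33.2 + 32.0 + 35.8 + 44.2 + 33.6 + 28.7 + 33.5 + 40.4 + 40.7)/10 = 34.4700
Numerator Σ_{t=1}^{9}(z_t−z̄)(z_{t+1}−z̄) = 61.2111
Denominator Σ(z_t−z̄)² = 354.0210
r_1 = 61.2111 / 354.0210 = 0.173

0.173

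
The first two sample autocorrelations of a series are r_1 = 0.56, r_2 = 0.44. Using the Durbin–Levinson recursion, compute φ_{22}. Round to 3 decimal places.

0.184

φ_{22} = (r_2 − r_1²) / (1 − r_1²)
r_1² = (0.56)² = 0.3136
Numerator = 0.44 − 0.3136 = 0.1264; denominator = 1 − 0.3136 = 0.6864
φ_{22} = 0.1264 / 0.6864 = 0.184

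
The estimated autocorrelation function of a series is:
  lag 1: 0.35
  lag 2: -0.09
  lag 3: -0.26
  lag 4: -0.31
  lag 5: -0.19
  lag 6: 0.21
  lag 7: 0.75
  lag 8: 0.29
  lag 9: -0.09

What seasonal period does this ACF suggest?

7

The largest autocorrelation is r_7 = 0.75; the remaining lags stay at or below 0.35.
The dominant spike at lag 7 indicates a seasonal period of 7.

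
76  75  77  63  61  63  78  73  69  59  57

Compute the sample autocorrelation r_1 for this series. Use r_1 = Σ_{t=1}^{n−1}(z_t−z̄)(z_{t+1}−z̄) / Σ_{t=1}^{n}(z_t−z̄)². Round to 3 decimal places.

0.383

Mean z̄ = (76 + 75 + 77 + 63 + 61 + 63 + 78 + 73 + 69 + 59 + 57)/11 = 68.2727
Numerator Σ_{t=1}^{10}(z_t−z̄)(z_{t+1}−z̄) = 237.2893
Denominator Σ(z_t−z̄)² = 620.1818
r_1 = 237.2893 / 620.1818 = 0.383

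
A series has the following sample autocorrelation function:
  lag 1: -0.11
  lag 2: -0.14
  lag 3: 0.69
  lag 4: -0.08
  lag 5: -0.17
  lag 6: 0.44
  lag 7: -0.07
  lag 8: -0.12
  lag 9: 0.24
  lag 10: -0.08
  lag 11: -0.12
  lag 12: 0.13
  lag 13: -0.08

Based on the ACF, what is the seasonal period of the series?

The largest autocorrelation is r_3 = 0.69, with weaker echoes at lags 6 (0.44) and 9 (0.24); the remaining lags stay at or below 0.13.
The dominant spike at lag 3 indicates a seasonal period of 3.

3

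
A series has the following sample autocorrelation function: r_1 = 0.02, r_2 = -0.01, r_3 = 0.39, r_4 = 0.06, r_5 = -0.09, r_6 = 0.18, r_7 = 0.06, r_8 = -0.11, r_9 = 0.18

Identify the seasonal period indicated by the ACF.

3

The largest autocorrelation is r_3 = 0.39, with weaker echoes at lags 6 (0.18) and 9 (0.18); the remaining lags stay at or below 0.06.
The dominant spike at lag 3 indicates a seasonal period of 3.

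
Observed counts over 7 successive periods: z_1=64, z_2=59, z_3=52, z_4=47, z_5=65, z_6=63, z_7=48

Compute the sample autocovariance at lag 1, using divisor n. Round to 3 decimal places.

-4.554

Mean z̄ = (64 + 59 + 52 + 47 + 65 + 63 + 48)/7 = 56.8571
Deviations: 7.1429, 2.1429, -4.8571, -9.8571, 8.1429, 6.1429, -8.8571
Σ_{t=1}^{6}(z_t−z̄)(z_{t+1}−z̄) = -31.8776
γ_1 = -31.8776 / 7 = -4.554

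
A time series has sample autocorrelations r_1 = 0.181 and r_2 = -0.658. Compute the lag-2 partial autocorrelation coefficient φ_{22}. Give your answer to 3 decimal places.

φ_{22} = (r_2 − r_1²) / (1 − r_1²)
r_1² = (0.181)² = 0.032761
Numerator = -0.658 − 0.0328 = -0.6908; denominator = 1 − 0.0328 = 0.9672
φ_{22} = -0.6908 / 0.9672 = -0.714

-0.714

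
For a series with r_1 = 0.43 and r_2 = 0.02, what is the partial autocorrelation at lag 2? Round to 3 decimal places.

-0.202

φ_{22} = (r_2 − r_1²) / (1 − r_1²)
r_1² = (0.43)² = 0.1849
Numerator = 0.02 − 0.1849 = -0.1649; denominator = 1 − 0.1849 = 0.8151
φ_{22} = -0.1649 / 0.8151 = -0.202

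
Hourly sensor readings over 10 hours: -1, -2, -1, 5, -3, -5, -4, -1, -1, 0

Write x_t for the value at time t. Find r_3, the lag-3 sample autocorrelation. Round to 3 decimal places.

-0.305

Mean x̄ = (-1 − 2 − 1 + 5 − 3 − 5 − 4 − 1 − 1 + 0)/10 = -1.3000
Σ(x_t−x̄)(x_{t+3}−x̄) = (1.8900) + (1.1900) + (-1.1100) + (-17.0100) + (-0.5100) + (-1.1100) + (-3.5100) = -20.1700
Denominator Σ(x_t−x̄)² = 66.1000
r_3 = -20.1700 / 66.1000 = -0.305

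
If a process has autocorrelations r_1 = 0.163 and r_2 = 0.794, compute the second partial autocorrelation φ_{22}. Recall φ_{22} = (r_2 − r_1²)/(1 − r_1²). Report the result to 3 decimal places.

0.788

φ_{22} = (r_2 − r_1²) / (1 − r_1²)
r_1² = (0.163)² = 0.026569
Numerator = 0.794 − 0.0266 = 0.7674; denominator = 1 − 0.0266 = 0.9734
φ_{22} = 0.7674 / 0.9734 = 0.788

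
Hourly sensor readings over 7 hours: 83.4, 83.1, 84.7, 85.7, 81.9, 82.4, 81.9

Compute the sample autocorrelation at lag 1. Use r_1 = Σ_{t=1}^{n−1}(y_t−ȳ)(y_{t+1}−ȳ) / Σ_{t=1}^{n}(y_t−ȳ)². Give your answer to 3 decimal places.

0.178

Mean ȳ = (83.4 + 83.1 + 84.7 + 85.7 + 81.9 + 82.4 + 81.9)/7 = 83.3000
Deviations from mean: 0.1000, -0.2000, 1.4000, 2.4000, -1.4000, -0.9000, -1.4000
Σ(y_t−ȳ)(y_{t+1}−ȳ) = (-0.0200) + (-0.2800) + (3.3600) + (-3.3600) + (1.2600) + (1.2600) = 2.2200
Denominator Σ(y_t−ȳ)² = 12.5000
r_1 = 2.2200 / 12.5000 = 0.178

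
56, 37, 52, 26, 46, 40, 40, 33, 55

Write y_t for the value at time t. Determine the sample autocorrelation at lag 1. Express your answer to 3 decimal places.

Mean ȳ = (56 + 37 + 52 + 26 + 46 + 40 + 40 + 33 + 55)/9 = 42.7778
Numerator Σ_{t=1}^{8}(y_t−ȳ)(y_{t+1}−ȳ) = -432.0494
Denominator Σ(y_t−ȳ)² = 845.5556
r_1 = -432.0494 / 845.5556 = -0.511

-0.511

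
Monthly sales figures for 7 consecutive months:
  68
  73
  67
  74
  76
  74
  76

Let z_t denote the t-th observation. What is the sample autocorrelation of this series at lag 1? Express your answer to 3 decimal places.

Mean z̄ = (68 + 73 + 67 + 74 + 76 + 74 + 76)/7 = 72.5714
Numerator Σ_{t=1}^{6}(z_t−z̄)(z_{t+1}−z̄) = 2.3878
Denominator Σ(z_t−z̄)² = 79.7143
r_1 = 2.3878 / 79.7143 = 0.030

0.030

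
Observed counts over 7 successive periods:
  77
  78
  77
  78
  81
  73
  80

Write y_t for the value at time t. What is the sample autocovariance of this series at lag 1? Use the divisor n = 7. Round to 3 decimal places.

Mean ȳ = (77 + 78 + 77 + 78 + 81 + 73 + 80)/7 = 77.7143
Σ_{t=1}^{6}(y_t−ȳ)(y_{t+1}−ȳ) = -25.9388
γ_1 = -25.9388 / 7 = -3.706

-3.706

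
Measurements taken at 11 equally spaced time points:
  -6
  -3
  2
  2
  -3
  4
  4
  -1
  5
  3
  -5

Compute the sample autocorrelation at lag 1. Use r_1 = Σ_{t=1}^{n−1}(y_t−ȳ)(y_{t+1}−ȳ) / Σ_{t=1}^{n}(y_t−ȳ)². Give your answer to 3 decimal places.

Mean ȳ = (-6 − 3 + 2 + 2 − 3 + 4 + 4 − 1 + 5 + 3 − 5)/11 = 0.1818
Numerator Σ_{t=1}^{10}(y_t−ȳ)(y_{t+1}−ȳ) = 2.6033
Denominator Σ(y_t−ȳ)² = 153.6364
r_1 = 2.6033 / 153.6364 = 0.017

0.017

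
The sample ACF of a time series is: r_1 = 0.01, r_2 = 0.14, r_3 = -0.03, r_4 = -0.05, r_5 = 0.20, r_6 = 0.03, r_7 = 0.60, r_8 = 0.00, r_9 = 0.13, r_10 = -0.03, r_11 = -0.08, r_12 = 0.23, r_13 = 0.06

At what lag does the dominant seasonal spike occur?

7

The largest autocorrelation is r_7 = 0.60; the remaining lags stay at or below 0.23.
The dominant spike at lag 7 indicates a seasonal period of 7.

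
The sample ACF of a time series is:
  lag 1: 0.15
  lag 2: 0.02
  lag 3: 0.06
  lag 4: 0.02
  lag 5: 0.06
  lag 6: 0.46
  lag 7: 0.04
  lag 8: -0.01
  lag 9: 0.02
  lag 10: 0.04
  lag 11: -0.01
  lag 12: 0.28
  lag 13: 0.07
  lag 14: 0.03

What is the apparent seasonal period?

The largest autocorrelation is r_6 = 0.46, with a weaker echo at lag 12 (0.28); the remaining lags stay at or below 0.15.
The dominant spike at lag 6 indicates a seasonal period of 6.

6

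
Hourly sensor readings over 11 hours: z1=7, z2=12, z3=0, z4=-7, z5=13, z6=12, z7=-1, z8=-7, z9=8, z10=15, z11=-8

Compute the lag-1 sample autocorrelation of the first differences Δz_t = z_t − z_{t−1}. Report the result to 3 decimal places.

First differences Δz: 5, -12, -7, 20, -1, -13, -6, 15, 7, -23
Mean of differences = -1.5000
Numerator Σ(Δz_t−Δz̄)(Δz_{t+1}−Δz̄) = -188.7500
Denominator Σ(Δz_t−Δz̄)² = 1604.5000
r_1(Δz) = -188.7500 / 1604.5000 = -0.118

-0.118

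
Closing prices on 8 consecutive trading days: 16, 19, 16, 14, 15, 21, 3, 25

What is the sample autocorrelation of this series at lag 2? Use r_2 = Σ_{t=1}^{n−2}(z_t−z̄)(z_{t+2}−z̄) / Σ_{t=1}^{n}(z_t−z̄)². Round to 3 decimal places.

Mean z̄ = (16 + 19 + 16 + 14 + 15 + 21 + 3 + 25)/8 = 16.1250
Deviations from mean: -0.1250, 2.8750, -0.1250, -2.1250, -1.1250, 4.8750, -13.1250, 8.8750
Σ(z_t−z̄)(z_{t+2}−z̄) = (0.0156) + (-6.1094) + (0.1406) + (-10.3594) + (14.7656) + (43.2656) = 41.7188
Denominator Σ(z_t−z̄)² = 288.8750
r_2 = 41.7188 / 288.8750 = 0.144

0.144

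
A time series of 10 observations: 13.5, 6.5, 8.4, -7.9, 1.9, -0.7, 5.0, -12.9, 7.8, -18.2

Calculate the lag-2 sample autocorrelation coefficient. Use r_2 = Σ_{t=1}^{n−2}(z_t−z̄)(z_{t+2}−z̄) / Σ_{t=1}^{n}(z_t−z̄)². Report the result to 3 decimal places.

Mean z̄ = (13.5 + 6.5 + 8.4 − 7.9 + 1.9 − 0.7 + 5.0 − 12.9 + 7.8 − 18.2)/10 = 0.3400
Numerator Σ_{t=1}^{8}(z_t−z̄)(z_{t+2}−z̄) = 377.7268
Denominator Σ(z_t−z̄)² = 943.9040
r_2 = 377.7268 / 943.9040 = 0.400

0.400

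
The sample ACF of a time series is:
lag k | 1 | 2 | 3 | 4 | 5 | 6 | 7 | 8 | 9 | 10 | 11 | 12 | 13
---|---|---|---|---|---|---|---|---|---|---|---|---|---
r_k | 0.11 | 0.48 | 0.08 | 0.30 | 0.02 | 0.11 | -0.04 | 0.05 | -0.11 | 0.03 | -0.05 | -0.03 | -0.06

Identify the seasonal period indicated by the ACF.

The largest autocorrelation is r_2 = 0.48, with a weaker echo at lag 4 (0.30); the remaining lags stay at or below 0.11.
The dominant spike at lag 2 indicates a seasonal period of 2.

2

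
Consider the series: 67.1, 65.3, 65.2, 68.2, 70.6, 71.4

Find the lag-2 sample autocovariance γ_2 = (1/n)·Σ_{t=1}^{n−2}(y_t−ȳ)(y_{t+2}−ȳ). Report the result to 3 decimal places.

Mean ȳ = (67.1 + 65.3 + 65.2 + 68.2 + 70.6 + 71.4)/6 = 67.9667
Deviations: -0.8667, -2.6667, -2.7667, 0.2333, 2.6333, 3.4333
Σ_{t=1}^{4}(y_t−ȳ)(y_{t+2}−ȳ) = -4.7089
γ_2 = -4.7089 / 6 = -0.785

-0.785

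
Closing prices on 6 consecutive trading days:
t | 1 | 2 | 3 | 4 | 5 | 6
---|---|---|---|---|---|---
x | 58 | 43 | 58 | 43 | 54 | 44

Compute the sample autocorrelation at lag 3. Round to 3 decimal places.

Mean x̄ = (58 + 43 + 58 + 43 + 54 + 44)/6 = 50.0000
Deviations from mean: 8.0000, -7.0000, 8.0000, -7.0000, 4.0000, -6.0000
Numerator Σ_{t=1}^{3}(x_t−x̄)(x_{t+3}−x̄) = -132.0000
Denominator Σ(x_t−x̄)² = 278.0000
r_3 = -132.0000 / 278.0000 = -0.475

-0.475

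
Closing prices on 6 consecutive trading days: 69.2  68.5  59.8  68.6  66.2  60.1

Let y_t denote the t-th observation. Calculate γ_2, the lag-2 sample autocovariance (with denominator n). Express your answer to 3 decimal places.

-5.467

Mean ȳ = (69.2 + 68.5 + 59.8 + 68.6 + 66.2 + 60.1)/6 = 65.4000
Deviations: 3.8000, 3.1000, -5.6000, 3.2000, 0.8000, -5.3000
Σ_{t=1}^{4}(y_t−ȳ)(y_{t+2}−ȳ) = -32.8000
γ_2 = -32.8000 / 6 = -5.467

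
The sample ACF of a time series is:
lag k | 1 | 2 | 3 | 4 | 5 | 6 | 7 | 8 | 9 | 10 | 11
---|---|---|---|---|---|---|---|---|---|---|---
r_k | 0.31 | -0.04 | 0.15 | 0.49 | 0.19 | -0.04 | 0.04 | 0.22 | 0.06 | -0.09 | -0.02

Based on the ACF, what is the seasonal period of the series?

The largest autocorrelation is r_4 = 0.49; the remaining lags stay at or below 0.31.
The dominant spike at lag 4 indicates a seasonal period of 4.

4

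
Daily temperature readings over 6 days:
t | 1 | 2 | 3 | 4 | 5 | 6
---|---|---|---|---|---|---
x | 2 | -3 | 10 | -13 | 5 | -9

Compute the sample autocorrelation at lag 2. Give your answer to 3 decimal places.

0.579

Mean x̄ = (2 − 3 + 10 − 13 + 5 − 9)/6 = -1.3333
Numerator Σ_{t=1}^{4}(x_t−x̄)(x_{t+2}−x̄) = 218.4444
Denominator Σ(x_t−x̄)² = 377.3333
r_2 = 218.4444 / 377.3333 = 0.579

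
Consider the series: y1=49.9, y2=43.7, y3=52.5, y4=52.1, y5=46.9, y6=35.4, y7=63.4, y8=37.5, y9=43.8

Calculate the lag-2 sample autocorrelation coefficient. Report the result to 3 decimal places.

-0.014

Mean ȳ = (49.9 + 43.7 + 52.5 + 52.1 + 46.9 + 35.4 + 63.4 + 37.5 + 43.8)/9 = 47.2444
Σ(y_t−ȳ)(y_{t+2}−ȳ) = (13.9564) + (-17.2102) + (-1.8102) + (-57.5114) + (-5.5647) + (115.4175) + (-55.6469) = -8.3695
Denominator Σ(y_t−ȳ)² = 579.0422
r_2 = -8.3695 / 579.0422 = -0.014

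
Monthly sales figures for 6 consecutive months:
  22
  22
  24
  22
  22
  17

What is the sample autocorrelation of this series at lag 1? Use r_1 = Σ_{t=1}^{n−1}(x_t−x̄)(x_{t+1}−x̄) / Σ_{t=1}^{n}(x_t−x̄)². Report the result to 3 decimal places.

0.027

Mean x̄ = (22 + 22 + 24 + 22 + 22 + 17)/6 = 21.5000
Deviations from mean: 0.5000, 0.5000, 2.5000, 0.5000, 0.5000, -4.5000
Numerator Σ_{t=1}^{5}(x_t−x̄)(x_{t+1}−x̄) = 0.7500
Denominator Σ(x_t−x̄)² = 27.5000
r_1 = 0.7500 / 27.5000 = 0.027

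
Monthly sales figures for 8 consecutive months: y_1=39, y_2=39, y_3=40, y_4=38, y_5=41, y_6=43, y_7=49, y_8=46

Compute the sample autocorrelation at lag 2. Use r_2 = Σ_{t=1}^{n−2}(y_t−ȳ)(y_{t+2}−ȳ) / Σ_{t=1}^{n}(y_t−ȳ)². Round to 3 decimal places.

Mean ȳ = (39 + 39 + 40 + 38 + 41 + 43 + 49 + 46)/8 = 41.8750
Deviations from mean: -2.8750, -2.8750, -1.8750, -3.8750, -0.8750, 1.1250, 7.1250, 4.1250
Σ(y_t−ȳ)(y_{t+2}−ȳ) = (5.3906) + (11.1406) + (1.6406) + (-4.3594) + (-6.2344) + (4.6406) = 12.2188
Denominator Σ(y_t−ȳ)² = 104.8750
r_2 = 12.2188 / 104.8750 = 0.117

0.117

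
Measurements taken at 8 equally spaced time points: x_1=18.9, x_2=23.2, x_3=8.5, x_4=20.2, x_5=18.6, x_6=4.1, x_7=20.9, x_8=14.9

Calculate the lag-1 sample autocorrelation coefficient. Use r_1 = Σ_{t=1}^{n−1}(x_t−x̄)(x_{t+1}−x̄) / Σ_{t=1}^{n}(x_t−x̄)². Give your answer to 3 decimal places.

-0.482

Mean x̄ = (18.9 + 23.2 + 8.5 + 20.2 + 18.6 + 4.1 + 20.9 + 14.9)/8 = 16.1625
Deviations from mean: 2.7375, 7.0375, -7.6625, 4.0375, 2.4375, -12.0625, 4.7375, -1.2625
Σ(x_t−x̄)(x_{t+1}−x̄) = (19.2652) + (-53.9248) + (-30.9373) + (9.8414) + (-29.4023) + (-57.1461) + (-5.9811) = -148.2852
Denominator Σ(x_t−x̄)² = 307.5188
r_1 = -148.2852 / 307.5188 = -0.482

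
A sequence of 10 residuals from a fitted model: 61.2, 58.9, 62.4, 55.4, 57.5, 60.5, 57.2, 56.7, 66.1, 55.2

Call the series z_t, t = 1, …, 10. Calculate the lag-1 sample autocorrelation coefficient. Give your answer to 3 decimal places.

Mean z̄ = (61.2 + 58.9 + 62.4 + 55.4 + 57.5 + 60.5 + 57.2 + 56.7 + 66.1 + 55.2)/10 = 59.1100
Numerator Σ_{t=1}^{9}(z_t−z̄)(z_{t+1}−z̄) = -51.8291
Denominator Σ(z_t−z̄)² = 107.1290
r_1 = -51.8291 / 107.1290 = -0.484

-0.484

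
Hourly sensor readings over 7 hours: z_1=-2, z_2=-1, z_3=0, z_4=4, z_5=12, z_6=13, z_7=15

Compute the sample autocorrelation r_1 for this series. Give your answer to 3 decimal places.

0.636

Mean z̄ = (-2 − 1 + 0 + 4 + 12 + 13 + 15)/7 = 5.8571
Numerator Σ_{t=1}^{6}(z_t−z̄)(z_{t+1}−z̄) = 202.6939
Denominator Σ(z_t−z̄)² = 318.8571
r_1 = 202.6939 / 318.8571 = 0.636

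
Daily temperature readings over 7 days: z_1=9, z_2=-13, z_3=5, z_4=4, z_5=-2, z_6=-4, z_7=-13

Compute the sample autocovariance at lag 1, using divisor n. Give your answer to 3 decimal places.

-19.143

Mean z̄ = (9 − 13 + 5 + 4 − 2 − 4 − 13)/7 = -2.0000
Σ_{t=1}^{6}(z_t−z̄)(z_{t+1}−z̄) = -134.0000
γ_1 = -134.0000 / 7 = -19.143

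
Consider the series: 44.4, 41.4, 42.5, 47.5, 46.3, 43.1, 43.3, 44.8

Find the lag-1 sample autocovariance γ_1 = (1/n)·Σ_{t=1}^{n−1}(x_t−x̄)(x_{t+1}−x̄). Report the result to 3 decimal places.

0.452

Mean x̄ = (44.4 + 41.4 + 42.5 + 47.5 + 46.3 + 43.1 + 43.3 + 44.8)/8 = 44.1625
Σ_{t=1}^{7}(x_t−x̄)(x_{t+1}−x̄) = 3.6173
γ_1 = 3.6173 / 8 = 0.452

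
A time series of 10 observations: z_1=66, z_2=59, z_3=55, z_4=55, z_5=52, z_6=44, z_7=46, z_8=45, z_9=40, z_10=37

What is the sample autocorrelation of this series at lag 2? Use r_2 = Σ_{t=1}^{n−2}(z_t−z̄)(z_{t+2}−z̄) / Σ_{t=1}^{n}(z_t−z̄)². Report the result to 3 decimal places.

0.314

Mean z̄ = (66 + 59 + 55 + 55 + 52 + 44 + 46 + 45 + 40 + 37)/10 = 49.9000
Numerator Σ_{t=1}^{8}(z_t−z̄)(z_{t+2}−z̄) = 231.6800
Denominator Σ(z_t−z̄)² = 736.9000
r_2 = 231.6800 / 736.9000 = 0.314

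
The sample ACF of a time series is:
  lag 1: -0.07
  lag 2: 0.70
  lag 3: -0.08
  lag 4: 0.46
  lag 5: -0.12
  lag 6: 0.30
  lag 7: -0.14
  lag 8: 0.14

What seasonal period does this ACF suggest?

2

The largest autocorrelation is r_2 = 0.70, with weaker echoes at lags 4 (0.46) and 6 (0.30); the remaining lags stay at or below 0.14.
The dominant spike at lag 2 indicates a seasonal period of 2.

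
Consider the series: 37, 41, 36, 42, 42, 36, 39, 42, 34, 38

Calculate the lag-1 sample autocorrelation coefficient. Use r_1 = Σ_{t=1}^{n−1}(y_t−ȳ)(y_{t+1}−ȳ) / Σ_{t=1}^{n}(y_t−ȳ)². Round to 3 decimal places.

-0.372

Mean ȳ = (37 + 41 + 36 + 42 + 42 + 36 + 39 + 42 + 34 + 38)/10 = 38.7000
Numerator Σ_{t=1}^{9}(y_t−ȳ)(y_{t+1}−ȳ) = -29.0900
Denominator Σ(y_t−ȳ)² = 78.1000
r_1 = -29.0900 / 78.1000 = -0.372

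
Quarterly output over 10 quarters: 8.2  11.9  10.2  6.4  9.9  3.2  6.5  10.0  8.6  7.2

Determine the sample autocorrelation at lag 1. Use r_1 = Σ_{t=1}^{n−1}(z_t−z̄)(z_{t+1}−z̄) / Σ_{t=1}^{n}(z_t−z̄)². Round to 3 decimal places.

Mean z̄ = (8.2 + 11.9 + 10.2 + 6.4 + 9.9 + 3.2 + 6.5 + 10.0 + 8.6 + 7.2)/10 = 8.2100
Numerator Σ_{t=1}^{9}(z_t−z̄)(z_{t+1}−z̄) = -2.0111
Denominator Σ(z_t−z̄)² = 56.1090
r_1 = -2.0111 / 56.1090 = -0.036

-0.036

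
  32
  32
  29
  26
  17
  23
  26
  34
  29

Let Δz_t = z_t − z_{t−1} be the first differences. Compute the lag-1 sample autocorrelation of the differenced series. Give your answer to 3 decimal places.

-0.066

First differences Δz: 0, -3, -3, -9, 6, 3, 8, -5
Mean of differences = -0.3750
Numerator Σ(Δz_t−Δz̄)(Δz_{t+1}−Δz̄) = -15.3906
Denominator Σ(Δz_t−Δz̄)² = 231.8750
r_1(Δz) = -15.3906 / 231.8750 = -0.066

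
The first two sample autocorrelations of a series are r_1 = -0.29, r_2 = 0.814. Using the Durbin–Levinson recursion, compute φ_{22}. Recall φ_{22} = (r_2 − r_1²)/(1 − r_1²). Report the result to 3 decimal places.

0.797

φ_{22} = (r_2 − r_1²) / (1 − r_1²)
r_1² = (-0.29)² = 0.0841
Numerator = 0.814 − 0.0841 = 0.7299; denominator = 1 − 0.0841 = 0.9159
φ_{22} = 0.7299 / 0.9159 = 0.797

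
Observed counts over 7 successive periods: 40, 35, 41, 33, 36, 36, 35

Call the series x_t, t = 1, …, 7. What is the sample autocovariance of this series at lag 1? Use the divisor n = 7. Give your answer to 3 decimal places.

Mean x̄ = (40 + 35 + 41 + 33 + 36 + 36 + 35)/7 = 36.5714
Σ_{t=1}^{6}(x_t−x̄)(x_{t+1}−x̄) = -24.8980
γ_1 = -24.8980 / 7 = -3.557

-3.557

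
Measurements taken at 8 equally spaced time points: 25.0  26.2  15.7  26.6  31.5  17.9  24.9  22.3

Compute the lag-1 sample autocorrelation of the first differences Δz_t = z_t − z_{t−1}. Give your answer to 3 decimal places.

First differences Δz: 1.2, -10.5, 10.9, 4.9, -13.6, 7.0, -2.6
Mean of differences = -0.3857
Numerator Σ(Δz_t−Δz̄)(Δz_{t+1}−Δz̄) = -254.3302
Denominator Σ(Δz_t−Δz̄)² = 494.1886
r_1(Δz) = -254.3302 / 494.1886 = -0.515

-0.515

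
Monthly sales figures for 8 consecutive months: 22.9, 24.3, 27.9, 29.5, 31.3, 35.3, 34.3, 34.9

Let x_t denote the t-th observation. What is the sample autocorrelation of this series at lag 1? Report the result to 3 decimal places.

Mean x̄ = (22.9 + 24.3 + 27.9 + 29.5 + 31.3 + 35.3 + 34.3 + 34.9)/8 = 30.0500
Deviations from mean: -7.1500, -5.7500, -2.1500, -0.5500, 1.2500, 5.2500, 4.2500, 4.8500
Numerator Σ_{t=1}^{7}(x_t−x̄)(x_{t+1}−x̄) = 103.4575
Denominator Σ(x_t−x̄)² = 159.8200
r_1 = 103.4575 / 159.8200 = 0.647

0.647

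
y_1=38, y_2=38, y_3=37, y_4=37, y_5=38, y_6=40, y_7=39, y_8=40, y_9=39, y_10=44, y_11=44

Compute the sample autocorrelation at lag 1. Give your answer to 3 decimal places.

Mean ȳ = (38 + 38 + 37 + 37 + 38 + 40 + 39 + 40 + 39 + 44 + 44)/11 = 39.4545
Numerator Σ_{t=1}^{10}(y_t−ȳ)(y_{t+1}−ȳ) = 32.3388
Denominator Σ(y_t−ȳ)² = 60.7273
r_1 = 32.3388 / 60.7273 = 0.533

0.533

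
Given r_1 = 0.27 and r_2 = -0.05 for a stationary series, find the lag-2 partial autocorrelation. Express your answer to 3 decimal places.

-0.133

φ_{22} = (r_2 − r_1²) / (1 − r_1²)
r_1² = (0.27)² = 0.0729
Numerator = -0.05 − 0.0729 = -0.1229; denominator = 1 − 0.0729 = 0.9271
φ_{22} = -0.1229 / 0.9271 = -0.133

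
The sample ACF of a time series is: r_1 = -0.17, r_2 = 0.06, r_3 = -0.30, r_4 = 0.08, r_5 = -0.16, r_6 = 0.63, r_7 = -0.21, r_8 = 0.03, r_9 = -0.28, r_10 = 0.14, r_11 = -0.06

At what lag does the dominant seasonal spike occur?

6

The largest autocorrelation is r_6 = 0.63; the remaining lags stay at or below 0.14.
The dominant spike at lag 6 indicates a seasonal period of 6.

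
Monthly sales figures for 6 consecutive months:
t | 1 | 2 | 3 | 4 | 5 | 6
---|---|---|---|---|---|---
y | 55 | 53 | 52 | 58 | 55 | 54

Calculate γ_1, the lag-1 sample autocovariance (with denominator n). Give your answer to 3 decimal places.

-0.708

Mean ȳ = (55 + 53 + 52 + 58 + 55 + 54)/6 = 54.5000
Deviations: 0.5000, -1.5000, -2.5000, 3.5000, 0.5000, -0.5000
Σ_{t=1}^{5}(y_t−ȳ)(y_{t+1}−ȳ) = -4.2500
γ_1 = -4.2500 / 6 = -0.708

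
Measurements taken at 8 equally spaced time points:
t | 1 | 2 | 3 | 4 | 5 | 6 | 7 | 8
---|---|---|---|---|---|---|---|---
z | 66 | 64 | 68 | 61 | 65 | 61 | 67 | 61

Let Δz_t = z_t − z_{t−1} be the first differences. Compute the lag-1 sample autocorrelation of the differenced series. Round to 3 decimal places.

First differences Δz: -2, 4, -7, 4, -4, 6, -6
Mean of differences = -0.7143
Numerator Σ(Δz_t−Δz̄)(Δz_{t+1}−Δz̄) = -138.3673
Denominator Σ(Δz_t−Δz̄)² = 169.4286
r_1(Δz) = -138.3673 / 169.4286 = -0.817

-0.817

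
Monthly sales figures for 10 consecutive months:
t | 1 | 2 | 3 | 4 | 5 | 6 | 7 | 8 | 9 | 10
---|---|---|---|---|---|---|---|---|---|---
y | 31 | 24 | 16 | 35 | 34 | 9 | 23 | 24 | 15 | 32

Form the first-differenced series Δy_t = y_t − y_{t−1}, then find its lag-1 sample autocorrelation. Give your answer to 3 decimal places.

-0.352

First differences Δy: -7, -8, 19, -1, -25, 14, 1, -9, 17
Mean of differences = 0.1111
Numerator Σ(Δy_t−Δȳ)(Δy_{t+1}−Δȳ) = -587.0123
Denominator Σ(Δy_t−Δȳ)² = 1666.8889
r_1(Δy) = -587.0123 / 1666.8889 = -0.352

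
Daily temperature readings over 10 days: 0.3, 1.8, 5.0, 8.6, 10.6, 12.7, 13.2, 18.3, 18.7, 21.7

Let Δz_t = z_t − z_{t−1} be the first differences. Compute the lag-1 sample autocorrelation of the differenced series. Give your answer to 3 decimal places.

-0.613

First differences Δz: 1.5, 3.2, 3.6, 2.0, 2.1, 0.5, 5.1, 0.4, 3.0
Mean of differences = 2.3778
Numerator Σ(Δz_t−Δz̄)(Δz_{t+1}−Δz̄) = -11.2783
Denominator Σ(Δz_t−Δz̄)² = 18.3956
r_1(Δz) = -11.2783 / 18.3956 = -0.613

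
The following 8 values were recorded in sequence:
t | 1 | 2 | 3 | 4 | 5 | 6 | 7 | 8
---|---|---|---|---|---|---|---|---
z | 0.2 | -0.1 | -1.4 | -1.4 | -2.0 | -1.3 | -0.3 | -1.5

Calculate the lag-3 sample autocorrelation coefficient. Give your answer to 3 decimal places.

-0.229

Mean z̄ = (0.2 − 0.1 − 1.4 − 1.4 − 2.0 − 1.3 − 0.3 − 1.5)/8 = -0.9750
Deviations from mean: 1.1750, 0.8750, -0.4250, -0.4250, -1.0250, -0.3250, 0.6750, -0.5250
Σ(z_t−z̄)(z_{t+3}−z̄) = (-0.4994) + (-0.8969) + (0.1381) + (-0.2869) + (0.5381) = -1.0069
Denominator Σ(z_t−z̄)² = 4.3950
r_3 = -1.0069 / 4.3950 = -0.229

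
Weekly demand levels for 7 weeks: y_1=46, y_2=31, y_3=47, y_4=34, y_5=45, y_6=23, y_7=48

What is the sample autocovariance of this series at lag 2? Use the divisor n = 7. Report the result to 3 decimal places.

39.525

Mean ȳ = (46 + 31 + 47 + 34 + 45 + 23 + 48)/7 = 39.1429
Σ_{t=1}^{5}(y_t−ȳ)(y_{t+2}−ȳ) = 276.6735
γ_2 = 276.6735 / 7 = 39.525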